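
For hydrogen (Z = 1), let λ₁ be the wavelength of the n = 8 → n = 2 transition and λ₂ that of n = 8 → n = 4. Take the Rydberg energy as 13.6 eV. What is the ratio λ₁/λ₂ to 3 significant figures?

λ ∝ 1/ΔE ∝ 1/(1/n_f² − 1/n_i²), and the Z² and hc factors cancel in the ratio.
λ₁/λ₂ = (1/4² − 1/8²)/(1/2² − 1/8²) = 0.04688/0.2344 = 0.200.

0.200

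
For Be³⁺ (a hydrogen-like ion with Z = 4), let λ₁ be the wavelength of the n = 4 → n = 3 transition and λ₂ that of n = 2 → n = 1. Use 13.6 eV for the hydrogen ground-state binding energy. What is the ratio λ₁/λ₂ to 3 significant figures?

λ ∝ 1/ΔE ∝ 1/(1/n_f² − 1/n_i²), and the Z² and hc factors cancel in the ratio.
λ₁/λ₂ = (1/1² − 1/2²)/(1/3² − 1/4²) = 0.7500/0.04861 = 15.4.

15.4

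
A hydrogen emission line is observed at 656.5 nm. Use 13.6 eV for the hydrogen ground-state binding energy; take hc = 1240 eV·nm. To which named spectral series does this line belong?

ΔE = 1240/656.5 = 1.889 eV.
This matches 13.6 × (1/2² − 1/3²), so n_f = 2: the Balmer series.

Balmer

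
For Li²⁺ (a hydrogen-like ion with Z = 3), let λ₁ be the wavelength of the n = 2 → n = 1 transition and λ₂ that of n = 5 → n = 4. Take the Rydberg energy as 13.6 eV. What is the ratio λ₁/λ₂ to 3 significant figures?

λ ∝ 1/ΔE ∝ 1/(1/n_f² − 1/n_i²), and the Z² and hc factors cancel in the ratio.
λ₁/λ₂ = (1/4² − 1/5²)/(1/1² − 1/2²) = 0.02250/0.7500 = 0.0300.

0.0300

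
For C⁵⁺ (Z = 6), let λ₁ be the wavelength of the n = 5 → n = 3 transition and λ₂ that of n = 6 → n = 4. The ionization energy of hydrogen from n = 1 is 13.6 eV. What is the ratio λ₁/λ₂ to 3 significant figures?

0.488

λ ∝ 1/ΔE ∝ 1/(1/n_f² − 1/n_i²), and the Z² and hc factors cancel in the ratio.
λ₁/λ₂ = (1/4² − 1/6²)/(1/3² − 1/5²) = 0.03472/0.07111 = 0.488.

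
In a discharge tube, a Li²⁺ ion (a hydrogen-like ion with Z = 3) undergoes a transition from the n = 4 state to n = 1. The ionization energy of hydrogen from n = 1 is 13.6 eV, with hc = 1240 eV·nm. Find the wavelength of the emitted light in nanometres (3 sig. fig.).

10.8 nm

For Z = 3 the level energies scale as Z², so the effective Rydberg energy is 13.6 × 9 = 122.4 eV.
ΔE = 122.4 × (1/1² − 1/4²) = 122.4 × 0.9375 = 114.8 eV.
λ = hc/ΔE = 1240 / 114.8 = 10.8 nm.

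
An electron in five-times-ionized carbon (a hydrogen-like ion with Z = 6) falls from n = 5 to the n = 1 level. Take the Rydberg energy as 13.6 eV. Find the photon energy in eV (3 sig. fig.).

The Bohr energies scale as Z², so for Z = 6: E_n = −489.6/n² eV.
E_5 = −489.6/25 = −19.58 eV and E_1 = −489.6/1 = −489.6 eV.
The photon energy is |E_5 − E_1| = 470 eV.

470 eV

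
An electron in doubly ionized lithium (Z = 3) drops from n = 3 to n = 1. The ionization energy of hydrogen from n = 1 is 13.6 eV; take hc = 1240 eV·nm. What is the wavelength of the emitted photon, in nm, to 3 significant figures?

11.4 nm

For Z = 3 the level energies scale as Z², so the effective Rydberg energy is 13.6 × 9 = 122.4 eV.
ΔE = 122.4 × (1/1² − 1/3²) = 122.4 × 0.8889 = 108.8 eV.
λ = hc/ΔE = 1240 / 108.8 = 11.4 nm.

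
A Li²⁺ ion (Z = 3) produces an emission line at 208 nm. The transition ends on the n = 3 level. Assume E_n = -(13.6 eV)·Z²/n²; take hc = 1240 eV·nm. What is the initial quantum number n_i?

The photon energy is ΔE = hc/λ = 1240 / 208 = 5.962 eV.
With Z = 3, ΔE = 122.4 × (1/n_f² − 1/n_i²), so 1/n_f² − 1/n_i² = 0.04871.
With n_f = 3: 1/n_i² = 1/9 − 0.04871 = 0.06241, so n_i ≈ 4.00.

n_i = 4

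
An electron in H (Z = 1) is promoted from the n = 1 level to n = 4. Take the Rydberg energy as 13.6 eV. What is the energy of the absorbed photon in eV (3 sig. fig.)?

12.8 eV

E_4 = −13.60/16 = −0.8500 eV and E_1 = −13.60/1 = −13.60 eV.
The photon energy is |E_4 − E_1| = 12.8 eV.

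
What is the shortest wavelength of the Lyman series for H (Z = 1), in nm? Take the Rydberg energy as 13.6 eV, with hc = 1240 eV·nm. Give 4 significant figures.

91.18 nm

The Lyman series has lower level n_f = 1; the series limit corresponds to n_i → ∞.
ΔE_max = 13.6 × 1 / 1² = 13.60 eV.
λ_min = 1240 / 13.60 = 91.18 nm.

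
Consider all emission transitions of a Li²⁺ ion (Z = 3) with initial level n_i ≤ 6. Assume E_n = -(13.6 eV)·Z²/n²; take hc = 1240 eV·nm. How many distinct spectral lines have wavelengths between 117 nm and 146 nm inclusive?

2

Enumerate all n_i → n_f pairs with 1 ≤ n_f < n_i ≤ 6 and compute λ = 1240 / [13.6·9·(1/n_f² − 1/n_i²)].
Lines falling in [117, 146] nm: 6→3 (121.6 nm), 5→3 (142.5 nm).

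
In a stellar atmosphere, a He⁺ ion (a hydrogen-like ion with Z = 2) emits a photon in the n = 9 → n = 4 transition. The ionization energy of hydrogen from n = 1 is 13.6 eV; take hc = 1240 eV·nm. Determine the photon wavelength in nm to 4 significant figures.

For Z = 2 the level energies scale as Z², so the effective Rydberg energy is 13.6 × 4 = 54.40 eV.
ΔE = 54.40 × (1/4² − 1/9²) = 54.40 × 0.05015 = 2.728 eV.
λ = hc/ΔE = 1240 / 2.728 = 454.5 nm.

454.5 nm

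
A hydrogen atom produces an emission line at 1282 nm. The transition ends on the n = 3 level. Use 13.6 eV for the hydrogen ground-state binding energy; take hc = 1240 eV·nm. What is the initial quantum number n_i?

n_i = 5

The photon energy is ΔE = hc/λ = 1240 / 1282 = 0.9672 eV.
With Z = 1, ΔE = 13.60 × (1/n_f² − 1/n_i²), so 1/n_f² − 1/n_i² = 0.07112.
With n_f = 3: 1/n_i² = 1/9 − 0.07112 = 0.03999, so n_i ≈ 5.00.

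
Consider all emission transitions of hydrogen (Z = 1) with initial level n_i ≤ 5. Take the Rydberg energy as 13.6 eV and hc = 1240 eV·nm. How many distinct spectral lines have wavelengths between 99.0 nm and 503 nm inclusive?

4

Enumerate all n_i → n_f pairs with 1 ≤ n_f < n_i ≤ 5 and compute λ = 1240 / [13.6·1·(1/n_f² − 1/n_i²)].
Lines falling in [99.0, 503] nm: 3→1 (102.6 nm), 2→1 (121.6 nm), 5→2 (434.2 nm), 4→2 (486.3 nm).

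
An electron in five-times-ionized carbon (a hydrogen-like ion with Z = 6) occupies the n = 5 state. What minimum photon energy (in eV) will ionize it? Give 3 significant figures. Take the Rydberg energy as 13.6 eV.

19.6 eV

E_n = −13.6 Z²/n² = −489.6/n² eV for Z = 6.
E_5 = −489.6/25 = −19.6 eV, so ionization (to E = 0) requires 19.6 eV.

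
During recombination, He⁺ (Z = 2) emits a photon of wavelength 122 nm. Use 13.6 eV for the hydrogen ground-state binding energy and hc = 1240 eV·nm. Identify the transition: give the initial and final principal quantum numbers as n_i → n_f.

n_i = 4, n_f = 2

The photon energy is ΔE = hc/λ = 1240 / 122 = 10.16 eV.
With Z = 2, ΔE = 54.40 × (1/n_f² − 1/n_i²), so 1/n_f² − 1/n_i² = 0.1868.
Trying n_f = 2 gives 1/n_i² = 0.06316, i.e. n_i ≈ 4; this pair matches.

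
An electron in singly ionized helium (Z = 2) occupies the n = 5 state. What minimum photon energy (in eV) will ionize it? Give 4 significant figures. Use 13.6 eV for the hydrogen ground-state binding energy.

E_n = −13.6 Z²/n² = −54.40/n² eV for Z = 2.
E_5 = −54.40/25 = −2.176 eV, so ionization (to E = 0) requires 2.176 eV.

2.176 eV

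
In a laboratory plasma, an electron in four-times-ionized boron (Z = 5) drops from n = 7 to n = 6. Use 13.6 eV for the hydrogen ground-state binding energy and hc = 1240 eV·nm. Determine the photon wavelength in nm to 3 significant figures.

For Z = 5 the level energies scale as Z², so the effective Rydberg energy is 13.6 × 25 = 340.0 eV.
ΔE = 340.0 × (1/6² − 1/7²) = 340.0 × 0.007370 = 2.506 eV.
λ = hc/ΔE = 1240 / 2.506 = 495 nm.

495 nm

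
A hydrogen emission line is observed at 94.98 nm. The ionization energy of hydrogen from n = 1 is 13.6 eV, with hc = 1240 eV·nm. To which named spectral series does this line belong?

ΔE = 1240/94.98 = 13.06 eV.
This matches 13.6 × (1/1² − 1/5²), so n_f = 1: the Lyman series.

Lyman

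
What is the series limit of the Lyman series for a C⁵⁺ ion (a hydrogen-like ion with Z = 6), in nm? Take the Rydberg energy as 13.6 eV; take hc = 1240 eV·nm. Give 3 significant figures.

2.53 nm

The Lyman series has lower level n_f = 1; the series limit corresponds to n_i → ∞.
ΔE_max = 13.6 × 36 / 1² = 489.6 eV.
λ_min = 1240 / 489.6 = 2.53 nm.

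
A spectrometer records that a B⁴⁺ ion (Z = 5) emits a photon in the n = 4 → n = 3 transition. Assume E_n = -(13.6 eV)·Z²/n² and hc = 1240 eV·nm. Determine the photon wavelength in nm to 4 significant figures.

75.03 nm

For Z = 5 the level energies scale as Z², so the effective Rydberg energy is 13.6 × 25 = 340.0 eV.
ΔE = 340.0 × (1/3² − 1/4²) = 340.0 × 0.04861 = 16.53 eV.
λ = hc/ΔE = 1240 / 16.53 = 75.03 nm.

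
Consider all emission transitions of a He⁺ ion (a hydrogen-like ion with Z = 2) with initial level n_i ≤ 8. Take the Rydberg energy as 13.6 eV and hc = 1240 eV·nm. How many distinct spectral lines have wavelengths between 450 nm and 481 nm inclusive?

Enumerate all n_i → n_f pairs with 1 ≤ n_f < n_i ≤ 8 and compute λ = 1240 / [13.6·4·(1/n_f² − 1/n_i²)].
Lines falling in [450, 481] nm: 4→3 (468.9 nm).

1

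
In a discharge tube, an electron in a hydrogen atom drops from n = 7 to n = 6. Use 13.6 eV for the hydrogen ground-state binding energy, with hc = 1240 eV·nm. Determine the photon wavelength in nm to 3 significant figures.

ΔE = 13.60 × (1/6² − 1/7²) = 13.60 × 0.007370 = 0.1002 eV.
λ = hc/ΔE = 1240 / 0.1002 = 12400 nm.

12400 nm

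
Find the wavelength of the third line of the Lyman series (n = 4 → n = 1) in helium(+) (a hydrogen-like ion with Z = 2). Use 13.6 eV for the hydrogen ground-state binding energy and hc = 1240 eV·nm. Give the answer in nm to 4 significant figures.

24.31 nm

The Lyman series terminates on n_f = 1; the third line has n_i = 1+3 = 4.
ΔE = 54.40 × (1/1² − 1/4²) = 51.00 eV.
λ = 1240 / 51.00 = 24.31 nm.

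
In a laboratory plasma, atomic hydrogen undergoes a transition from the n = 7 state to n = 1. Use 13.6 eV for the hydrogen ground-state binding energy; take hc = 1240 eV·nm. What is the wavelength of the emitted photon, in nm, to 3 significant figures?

ΔE = 13.60 × (1/1² − 1/7²) = 13.60 × 0.9796 = 13.32 eV.
λ = hc/ΔE = 1240 / 13.32 = 93.1 nm.

93.1 nm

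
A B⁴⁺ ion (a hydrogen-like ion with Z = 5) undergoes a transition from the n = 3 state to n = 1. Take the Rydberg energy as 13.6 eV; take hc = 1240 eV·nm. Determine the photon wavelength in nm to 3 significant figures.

4.10 nm

For Z = 5 the level energies scale as Z², so the effective Rydberg energy is 13.6 × 25 = 340.0 eV.
ΔE = 340.0 × (1/1² − 1/3²) = 340.0 × 0.8889 = 302.2 eV.
λ = hc/ΔE = 1240 / 302.2 = 4.10 nm.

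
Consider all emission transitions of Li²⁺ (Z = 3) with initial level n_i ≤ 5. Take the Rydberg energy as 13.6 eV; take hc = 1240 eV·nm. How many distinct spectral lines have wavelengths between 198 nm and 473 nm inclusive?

Enumerate all n_i → n_f pairs with 1 ≤ n_f < n_i ≤ 5 and compute λ = 1240 / [13.6·9·(1/n_f² − 1/n_i²)].
Lines falling in [198, 473] nm: 4→3 (208.4 nm), 5→4 (450.3 nm).

2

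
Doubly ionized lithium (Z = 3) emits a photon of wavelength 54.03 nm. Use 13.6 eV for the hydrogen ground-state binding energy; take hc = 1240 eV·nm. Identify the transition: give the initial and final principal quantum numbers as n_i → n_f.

n_i = 4, n_f = 2

The photon energy is ΔE = hc/λ = 1240 / 54.03 = 22.95 eV.
With Z = 3, ΔE = 122.4 × (1/n_f² − 1/n_i²), so 1/n_f² − 1/n_i² = 0.1875.
Trying n_f = 2 gives 1/n_i² = 0.06250, i.e. n_i ≈ 4; this pair matches.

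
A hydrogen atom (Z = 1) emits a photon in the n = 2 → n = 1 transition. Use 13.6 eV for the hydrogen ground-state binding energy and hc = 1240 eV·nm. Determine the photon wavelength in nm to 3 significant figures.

ΔE = 13.60 × (1/1² − 1/2²) = 13.60 × 0.7500 = 10.20 eV.
λ = hc/ΔE = 1240 / 10.20 = 122 nm.

122 nm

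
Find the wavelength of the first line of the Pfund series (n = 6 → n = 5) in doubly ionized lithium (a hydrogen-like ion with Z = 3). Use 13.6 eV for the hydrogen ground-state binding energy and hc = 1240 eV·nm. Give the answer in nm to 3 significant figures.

The Pfund series terminates on n_f = 5; the first line has n_i = 5+1 = 6.
ΔE = 122.4 × (1/5² − 1/6²) = 1.496 eV.
λ = 1240 / 1.496 = 829 nm.

829 nm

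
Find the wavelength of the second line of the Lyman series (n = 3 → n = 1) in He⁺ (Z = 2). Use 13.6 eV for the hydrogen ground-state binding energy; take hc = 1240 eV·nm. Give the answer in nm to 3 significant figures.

25.6 nm

The Lyman series terminates on n_f = 1; the second line has n_i = 1+2 = 3.
ΔE = 54.40 × (1/1² − 1/3²) = 48.36 eV.
λ = 1240 / 48.36 = 25.6 nm.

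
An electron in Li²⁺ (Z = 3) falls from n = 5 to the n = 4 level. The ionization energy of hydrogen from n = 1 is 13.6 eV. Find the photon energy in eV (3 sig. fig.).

The Bohr energies scale as Z², so for Z = 3: E_n = −122.4/n² eV.
E_5 = −122.4/25 = −4.896 eV and E_4 = −122.4/16 = −7.650 eV.
The photon energy is |E_5 − E_4| = 2.75 eV.

2.75 eV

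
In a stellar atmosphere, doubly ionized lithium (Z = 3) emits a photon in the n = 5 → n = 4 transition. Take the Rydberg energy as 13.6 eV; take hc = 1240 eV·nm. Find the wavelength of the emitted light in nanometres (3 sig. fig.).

450 nm

For Z = 3 the level energies scale as Z², so the effective Rydberg energy is 13.6 × 9 = 122.4 eV.
ΔE = 122.4 × (1/4² − 1/5²) = 122.4 × 0.02250 = 2.754 eV.
λ = hc/ΔE = 1240 / 2.754 = 450 nm.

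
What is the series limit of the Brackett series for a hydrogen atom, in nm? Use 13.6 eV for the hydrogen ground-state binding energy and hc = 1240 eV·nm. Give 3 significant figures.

The Brackett series has lower level n_f = 4; the series limit corresponds to n_i → ∞.
ΔE_max = 13.6 × 1 / 4² = 0.8500 eV.
λ_min = 1240 / 0.8500 = 1460 nm.

1460 nm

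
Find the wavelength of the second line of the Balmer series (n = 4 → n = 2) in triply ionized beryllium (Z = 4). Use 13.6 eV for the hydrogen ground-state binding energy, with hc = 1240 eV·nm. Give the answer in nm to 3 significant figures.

The Balmer series terminates on n_f = 2; the second line has n_i = 2+2 = 4.
ΔE = 217.6 × (1/2² − 1/4²) = 40.80 eV.
λ = 1240 / 40.80 = 30.4 nm.

30.4 nm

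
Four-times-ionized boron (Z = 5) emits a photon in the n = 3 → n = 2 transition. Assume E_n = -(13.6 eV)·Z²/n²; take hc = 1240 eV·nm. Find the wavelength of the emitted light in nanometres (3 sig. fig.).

For Z = 5 the level energies scale as Z², so the effective Rydberg energy is 13.6 × 25 = 340.0 eV.
ΔE = 340.0 × (1/2² − 1/3²) = 340.0 × 0.1389 = 47.22 eV.
λ = hc/ΔE = 1240 / 47.22 = 26.3 nm.

26.3 nm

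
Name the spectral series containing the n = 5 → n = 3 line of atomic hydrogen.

The series is set by the lower level: n_f = 3 is the Paschen series.

Paschen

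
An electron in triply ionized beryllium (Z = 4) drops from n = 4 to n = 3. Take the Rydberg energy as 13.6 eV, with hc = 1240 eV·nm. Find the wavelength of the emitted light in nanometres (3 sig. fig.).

117 nm

For Z = 4 the level energies scale as Z², so the effective Rydberg energy is 13.6 × 16 = 217.6 eV.
ΔE = 217.6 × (1/3² − 1/4²) = 217.6 × 0.04861 = 10.58 eV.
λ = hc/ΔE = 1240 / 10.58 = 117 nm.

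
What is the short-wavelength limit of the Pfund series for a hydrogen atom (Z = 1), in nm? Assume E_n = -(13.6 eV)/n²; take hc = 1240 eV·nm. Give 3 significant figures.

The Pfund series has lower level n_f = 5; the series limit corresponds to n_i → ∞.
ΔE_max = 13.6 × 1 / 5² = 0.5440 eV.
λ_min = 1240 / 0.5440 = 2280 nm.

2280 nm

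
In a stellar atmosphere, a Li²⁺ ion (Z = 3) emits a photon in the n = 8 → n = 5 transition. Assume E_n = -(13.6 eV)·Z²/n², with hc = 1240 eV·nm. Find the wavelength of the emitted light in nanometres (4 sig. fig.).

415.6 nm

For Z = 3 the level energies scale as Z², so the effective Rydberg energy is 13.6 × 9 = 122.4 eV.
ΔE = 122.4 × (1/5² − 1/8²) = 122.4 × 0.02438 = 2.984 eV.
λ = hc/ΔE = 1240 / 2.984 = 415.6 nm.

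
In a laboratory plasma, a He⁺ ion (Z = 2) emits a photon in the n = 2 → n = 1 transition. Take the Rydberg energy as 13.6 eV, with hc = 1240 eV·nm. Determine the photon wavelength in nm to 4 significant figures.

30.39 nm

For Z = 2 the level energies scale as Z², so the effective Rydberg energy is 13.6 × 4 = 54.40 eV.
ΔE = 54.40 × (1/1² − 1/2²) = 54.40 × 0.7500 = 40.80 eV.
λ = hc/ΔE = 1240 / 40.80 = 30.39 nm.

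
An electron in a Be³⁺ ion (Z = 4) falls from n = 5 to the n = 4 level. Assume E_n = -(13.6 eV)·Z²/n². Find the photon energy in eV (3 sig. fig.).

4.90 eV

The Bohr energies scale as Z², so for Z = 4: E_n = −217.6/n² eV.
E_5 = −217.6/25 = −8.704 eV and E_4 = −217.6/16 = −13.60 eV.
The photon energy is |E_5 − E_4| = 4.90 eV.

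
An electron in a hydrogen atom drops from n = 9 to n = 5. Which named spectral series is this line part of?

Pfund

The series is set by the lower level: n_f = 5 is the Pfund series.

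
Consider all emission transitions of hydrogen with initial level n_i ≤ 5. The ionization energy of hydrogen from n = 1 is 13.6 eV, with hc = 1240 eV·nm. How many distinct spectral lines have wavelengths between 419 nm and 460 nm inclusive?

1

Enumerate all n_i → n_f pairs with 1 ≤ n_f < n_i ≤ 5 and compute λ = 1240 / [13.6·1·(1/n_f² − 1/n_i²)].
Lines falling in [419, 460] nm: 5→2 (434.2 nm).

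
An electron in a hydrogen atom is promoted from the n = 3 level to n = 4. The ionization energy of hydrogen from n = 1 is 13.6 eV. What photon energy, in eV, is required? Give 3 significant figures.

0.661 eV

E_4 = −13.60/16 = −0.8500 eV and E_3 = −13.60/9 = −1.511 eV.
The photon energy is |E_4 − E_3| = 0.661 eV.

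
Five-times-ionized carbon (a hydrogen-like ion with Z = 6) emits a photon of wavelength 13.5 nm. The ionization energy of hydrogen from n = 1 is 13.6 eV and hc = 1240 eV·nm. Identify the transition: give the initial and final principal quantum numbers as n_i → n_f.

n_i = 4, n_f = 2

The photon energy is ΔE = hc/λ = 1240 / 13.5 = 91.85 eV.
With Z = 6, ΔE = 489.6 × (1/n_f² − 1/n_i²), so 1/n_f² − 1/n_i² = 0.1876.
Trying n_f = 2 gives 1/n_i² = 0.06239, i.e. n_i ≈ 4; this pair matches.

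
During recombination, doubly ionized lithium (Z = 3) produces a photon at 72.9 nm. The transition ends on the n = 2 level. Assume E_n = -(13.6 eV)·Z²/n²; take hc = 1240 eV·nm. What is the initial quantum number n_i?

The photon energy is ΔE = hc/λ = 1240 / 72.9 = 17.01 eV.
With Z = 3, ΔE = 122.4 × (1/n_f² − 1/n_i²), so 1/n_f² − 1/n_i² = 0.1390.
With n_f = 2: 1/n_i² = 1/4 − 0.1390 = 0.1110, so n_i ≈ 3.00.

n_i = 3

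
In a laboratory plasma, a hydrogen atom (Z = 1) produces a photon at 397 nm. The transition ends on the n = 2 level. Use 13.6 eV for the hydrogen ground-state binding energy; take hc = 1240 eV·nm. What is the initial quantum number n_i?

n_i = 7

The photon energy is ΔE = hc/λ = 1240 / 397 = 3.123 eV.
With Z = 1, ΔE = 13.60 × (1/n_f² − 1/n_i²), so 1/n_f² − 1/n_i² = 0.2297.
With n_f = 2: 1/n_i² = 1/4 − 0.2297 = 0.02034, so n_i ≈ 7.01.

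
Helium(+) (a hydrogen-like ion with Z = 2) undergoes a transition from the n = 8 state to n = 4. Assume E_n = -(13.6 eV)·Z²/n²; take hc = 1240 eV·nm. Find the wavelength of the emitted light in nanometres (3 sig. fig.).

486 nm

For Z = 2 the level energies scale as Z², so the effective Rydberg energy is 13.6 × 4 = 54.40 eV.
ΔE = 54.40 × (1/4² − 1/8²) = 54.40 × 0.04688 = 2.550 eV.
λ = hc/ΔE = 1240 / 2.550 = 486 nm.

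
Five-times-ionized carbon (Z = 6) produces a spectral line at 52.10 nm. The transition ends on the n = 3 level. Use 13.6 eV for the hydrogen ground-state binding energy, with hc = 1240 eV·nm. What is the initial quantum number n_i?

The photon energy is ΔE = hc/λ = 1240 / 52.10 = 23.80 eV.
With Z = 6, ΔE = 489.6 × (1/n_f² − 1/n_i²), so 1/n_f² − 1/n_i² = 0.04861.
With n_f = 3: 1/n_i² = 1/9 − 0.04861 = 0.06250, so n_i ≈ 4.00.

n_i = 4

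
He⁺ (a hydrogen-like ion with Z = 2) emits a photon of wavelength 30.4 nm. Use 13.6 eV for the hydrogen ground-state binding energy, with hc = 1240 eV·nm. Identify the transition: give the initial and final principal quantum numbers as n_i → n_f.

The photon energy is ΔE = hc/λ = 1240 / 30.4 = 40.79 eV.
With Z = 2, ΔE = 54.40 × (1/n_f² − 1/n_i²), so 1/n_f² − 1/n_i² = 0.7498.
Trying n_f = 1 gives 1/n_i² = 0.2502, i.e. n_i ≈ 2; this pair matches.

n_i = 2, n_f = 1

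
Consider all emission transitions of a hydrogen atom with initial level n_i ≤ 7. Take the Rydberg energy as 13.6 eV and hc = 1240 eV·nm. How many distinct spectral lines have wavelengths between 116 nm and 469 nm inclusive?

4

Enumerate all n_i → n_f pairs with 1 ≤ n_f < n_i ≤ 7 and compute λ = 1240 / [13.6·1·(1/n_f² − 1/n_i²)].
Lines falling in [116, 469] nm: 2→1 (121.6 nm), 7→2 (397.1 nm), 6→2 (410.3 nm), 5→2 (434.2 nm).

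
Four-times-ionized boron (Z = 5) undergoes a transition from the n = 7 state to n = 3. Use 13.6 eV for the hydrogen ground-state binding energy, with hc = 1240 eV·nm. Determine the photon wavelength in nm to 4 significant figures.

For Z = 5 the level energies scale as Z², so the effective Rydberg energy is 13.6 × 25 = 340.0 eV.
ΔE = 340.0 × (1/3² − 1/7²) = 340.0 × 0.09070 = 30.84 eV.
λ = hc/ΔE = 1240 / 30.84 = 40.21 nm.

40.21 nm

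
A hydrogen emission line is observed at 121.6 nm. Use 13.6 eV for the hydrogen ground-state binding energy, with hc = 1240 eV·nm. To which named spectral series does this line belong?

Lyman

ΔE = 1240/121.6 = 10.20 eV.
This matches 13.6 × (1/1² − 1/2²), so n_f = 1: the Lyman series.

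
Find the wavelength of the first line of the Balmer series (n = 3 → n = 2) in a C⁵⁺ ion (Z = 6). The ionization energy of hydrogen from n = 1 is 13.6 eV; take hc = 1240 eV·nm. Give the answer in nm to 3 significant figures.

The Balmer series terminates on n_f = 2; the first line has n_i = 2+1 = 3.
ΔE = 489.6 × (1/2² − 1/3²) = 68.00 eV.
λ = 1240 / 68.00 = 18.2 nm.

18.2 nm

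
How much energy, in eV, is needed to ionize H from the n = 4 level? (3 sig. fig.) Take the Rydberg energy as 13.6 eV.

0.850 eV

E_4 = −13.60/16 = −0.850 eV, so ionization (to E = 0) requires 0.850 eV.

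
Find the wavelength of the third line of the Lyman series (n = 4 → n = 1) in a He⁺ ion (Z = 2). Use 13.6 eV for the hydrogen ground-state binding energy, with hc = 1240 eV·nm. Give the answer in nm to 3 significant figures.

24.3 nm

The Lyman series terminates on n_f = 1; the third line has n_i = 1+3 = 4.
ΔE = 54.40 × (1/1² − 1/4²) = 51.00 eV.
λ = 1240 / 51.00 = 24.3 nm.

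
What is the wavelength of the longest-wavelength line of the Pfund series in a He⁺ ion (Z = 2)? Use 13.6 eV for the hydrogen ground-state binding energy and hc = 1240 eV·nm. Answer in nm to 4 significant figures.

1865 nm

The Pfund series terminates on n_f = 5; the first line has n_i = 5+1 = 6.
ΔE = 54.40 × (1/5² − 1/6²) = 0.6649 eV.
λ = 1240 / 0.6649 = 1865 nm.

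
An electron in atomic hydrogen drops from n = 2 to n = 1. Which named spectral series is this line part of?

Lyman

The series is set by the lower level: n_f = 1 is the Lyman series.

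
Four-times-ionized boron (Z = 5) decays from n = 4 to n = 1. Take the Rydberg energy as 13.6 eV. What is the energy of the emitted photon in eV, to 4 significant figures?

The Bohr energies scale as Z², so for Z = 5: E_n = −340.0/n² eV.
E_4 = −340.0/16 = −21.25 eV and E_1 = −340.0/1 = −340.0 eV.
The photon energy is |E_4 − E_1| = 318.8 eV.

318.8 eV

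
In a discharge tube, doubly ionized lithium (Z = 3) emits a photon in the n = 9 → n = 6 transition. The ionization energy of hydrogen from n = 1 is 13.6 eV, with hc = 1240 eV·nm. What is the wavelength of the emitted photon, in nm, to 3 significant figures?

656 nm

For Z = 3 the level energies scale as Z², so the effective Rydberg energy is 13.6 × 9 = 122.4 eV.
ΔE = 122.4 × (1/6² − 1/9²) = 122.4 × 0.01543 = 1.889 eV.
λ = hc/ΔE = 1240 / 1.889 = 656 nm.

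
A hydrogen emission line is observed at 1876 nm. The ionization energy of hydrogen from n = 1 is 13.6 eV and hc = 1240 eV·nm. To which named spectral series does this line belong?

Paschen

ΔE = 1240/1876 = 0.6610 eV.
This matches 13.6 × (1/3² − 1/4²), so n_f = 3: the Paschen series.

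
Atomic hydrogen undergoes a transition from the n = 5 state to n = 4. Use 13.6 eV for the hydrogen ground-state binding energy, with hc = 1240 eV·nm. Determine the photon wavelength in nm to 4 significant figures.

4052 nm

ΔE = 13.60 × (1/4² − 1/5²) = 13.60 × 0.02250 = 0.3060 eV.
λ = hc/ΔE = 1240 / 0.3060 = 4052 nm.
This line belongs to the Brackett series.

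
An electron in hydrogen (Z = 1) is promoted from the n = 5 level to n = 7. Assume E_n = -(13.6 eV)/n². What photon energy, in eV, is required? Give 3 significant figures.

0.266 eV

E_7 = −13.60/49 = −0.2776 eV and E_5 = −13.60/25 = −0.5440 eV.
The photon energy is |E_7 − E_5| = 0.266 eV.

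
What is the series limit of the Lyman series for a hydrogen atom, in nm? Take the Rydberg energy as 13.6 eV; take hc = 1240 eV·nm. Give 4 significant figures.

The Lyman series has lower level n_f = 1; the series limit corresponds to n_i → ∞.
ΔE_max = 13.6 × 1 / 1² = 13.60 eV.
λ_min = 1240 / 13.60 = 91.18 nm.

91.18 nm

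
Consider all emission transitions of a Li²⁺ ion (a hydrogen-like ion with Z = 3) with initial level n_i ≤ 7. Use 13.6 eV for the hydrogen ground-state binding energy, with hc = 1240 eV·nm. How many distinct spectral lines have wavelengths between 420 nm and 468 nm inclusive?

Enumerate all n_i → n_f pairs with 1 ≤ n_f < n_i ≤ 7 and compute λ = 1240 / [13.6·9·(1/n_f² − 1/n_i²)].
Lines falling in [420, 468] nm: 5→4 (450.3 nm).

1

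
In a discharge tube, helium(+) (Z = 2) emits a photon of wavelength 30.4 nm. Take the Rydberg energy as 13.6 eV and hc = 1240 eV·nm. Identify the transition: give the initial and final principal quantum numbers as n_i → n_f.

The photon energy is ΔE = hc/λ = 1240 / 30.4 = 40.79 eV.
With Z = 2, ΔE = 54.40 × (1/n_f² − 1/n_i²), so 1/n_f² − 1/n_i² = 0.7498.
Trying n_f = 1 gives 1/n_i² = 0.2502, i.e. n_i ≈ 2; this pair matches.

n_i = 2, n_f = 1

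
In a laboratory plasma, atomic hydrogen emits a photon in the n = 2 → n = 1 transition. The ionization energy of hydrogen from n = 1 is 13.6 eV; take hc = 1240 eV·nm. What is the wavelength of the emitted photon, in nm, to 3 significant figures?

ΔE = 13.60 × (1/1² − 1/2²) = 13.60 × 0.7500 = 10.20 eV.
λ = hc/ΔE = 1240 / 10.20 = 122 nm.
This line belongs to the Lyman series.

122 nm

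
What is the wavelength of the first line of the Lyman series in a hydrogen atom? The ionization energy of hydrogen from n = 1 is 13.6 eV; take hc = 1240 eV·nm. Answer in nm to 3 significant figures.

122 nm

The Lyman series terminates on n_f = 1; the first line has n_i = 1+1 = 2.
ΔE = 13.60 × (1/1² − 1/2²) = 10.20 eV.
λ = 1240 / 10.20 = 122 nm.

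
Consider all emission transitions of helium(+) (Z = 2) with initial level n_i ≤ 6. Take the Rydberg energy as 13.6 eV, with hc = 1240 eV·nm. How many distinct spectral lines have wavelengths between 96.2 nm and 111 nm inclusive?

Enumerate all n_i → n_f pairs with 1 ≤ n_f < n_i ≤ 6 and compute λ = 1240 / [13.6·4·(1/n_f² − 1/n_i²)].
Lines falling in [96.2, 111] nm: 6→2 (102.6 nm), 5→2 (108.5 nm).

2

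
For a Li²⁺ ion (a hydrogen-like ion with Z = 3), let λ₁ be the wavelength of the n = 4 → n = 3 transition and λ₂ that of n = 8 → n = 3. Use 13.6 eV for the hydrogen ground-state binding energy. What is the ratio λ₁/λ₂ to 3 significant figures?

1.96

λ ∝ 1/ΔE ∝ 1/(1/n_f² − 1/n_i²), and the Z² and hc factors cancel in the ratio.
λ₁/λ₂ = (1/3² − 1/8²)/(1/3² − 1/4²) = 0.09549/0.04861 = 1.96.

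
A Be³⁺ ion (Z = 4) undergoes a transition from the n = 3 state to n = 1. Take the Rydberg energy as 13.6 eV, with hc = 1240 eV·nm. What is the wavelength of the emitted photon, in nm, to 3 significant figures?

For Z = 4 the level energies scale as Z², so the effective Rydberg energy is 13.6 × 16 = 217.6 eV.
ΔE = 217.6 × (1/1² − 1/3²) = 217.6 × 0.8889 = 193.4 eV.
λ = hc/ΔE = 1240 / 193.4 = 6.41 nm.

6.41 nm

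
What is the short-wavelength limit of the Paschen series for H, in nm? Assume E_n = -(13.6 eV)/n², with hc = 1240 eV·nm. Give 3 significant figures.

821 nm

The Paschen series has lower level n_f = 3; the series limit corresponds to n_i → ∞.
ΔE_max = 13.6 × 1 / 3² = 1.511 eV.
λ_min = 1240 / 1.511 = 821 nm.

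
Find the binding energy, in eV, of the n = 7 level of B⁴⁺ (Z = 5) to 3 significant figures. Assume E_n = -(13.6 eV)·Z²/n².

6.94 eV

E_n = −13.6 Z²/n² = −340.0/n² eV for Z = 5.
E_7 = −340.0/49 = −6.94 eV, so ionization (to E = 0) requires 6.94 eV.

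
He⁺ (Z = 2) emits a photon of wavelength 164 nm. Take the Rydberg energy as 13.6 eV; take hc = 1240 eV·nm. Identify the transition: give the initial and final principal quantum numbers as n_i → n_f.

n_i = 3, n_f = 2

The photon energy is ΔE = hc/λ = 1240 / 164 = 7.561 eV.
With Z = 2, ΔE = 54.40 × (1/n_f² − 1/n_i²), so 1/n_f² − 1/n_i² = 0.1390.
Trying n_f = 2 gives 1/n_i² = 0.1110, i.e. n_i ≈ 3; this pair matches.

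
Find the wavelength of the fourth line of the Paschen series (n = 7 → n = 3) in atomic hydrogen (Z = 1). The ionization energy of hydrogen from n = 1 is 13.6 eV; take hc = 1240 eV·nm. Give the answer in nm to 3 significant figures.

The Paschen series terminates on n_f = 3; the fourth line has n_i = 3+4 = 7.
ΔE = 13.60 × (1/3² − 1/7²) = 1.234 eV.
λ = 1240 / 1.234 = 1010 nm.

1010 nm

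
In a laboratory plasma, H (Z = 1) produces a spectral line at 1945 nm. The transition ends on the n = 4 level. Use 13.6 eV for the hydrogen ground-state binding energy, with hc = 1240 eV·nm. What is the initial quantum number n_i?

The photon energy is ΔE = hc/λ = 1240 / 1945 = 0.6375 eV.
With Z = 1, ΔE = 13.60 × (1/n_f² − 1/n_i²), so 1/n_f² − 1/n_i² = 0.04688.
With n_f = 4: 1/n_i² = 1/16 − 0.04688 = 0.01562, so n_i ≈ 8.00.

n_i = 8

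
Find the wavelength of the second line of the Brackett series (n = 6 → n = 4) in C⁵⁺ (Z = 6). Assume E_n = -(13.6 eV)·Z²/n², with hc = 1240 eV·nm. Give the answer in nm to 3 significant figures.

72.9 nm

The Brackett series terminates on n_f = 4; the second line has n_i = 4+2 = 6.
ΔE = 489.6 × (1/4² − 1/6²) = 17.00 eV.
λ = 1240 / 17.00 = 72.9 nm.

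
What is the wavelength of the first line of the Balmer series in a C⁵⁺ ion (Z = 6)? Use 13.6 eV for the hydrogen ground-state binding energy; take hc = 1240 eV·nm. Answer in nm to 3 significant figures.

18.2 nm

The Balmer series terminates on n_f = 2; the first line has n_i = 2+1 = 3.
ΔE = 489.6 × (1/2² − 1/3²) = 68.00 eV.
λ = 1240 / 68.00 = 18.2 nm.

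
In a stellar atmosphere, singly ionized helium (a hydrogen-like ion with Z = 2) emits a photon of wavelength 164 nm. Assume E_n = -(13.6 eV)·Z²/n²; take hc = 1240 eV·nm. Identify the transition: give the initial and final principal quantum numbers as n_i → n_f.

The photon energy is ΔE = hc/λ = 1240 / 164 = 7.561 eV.
With Z = 2, ΔE = 54.40 × (1/n_f² − 1/n_i²), so 1/n_f² − 1/n_i² = 0.1390.
Trying n_f = 2 gives 1/n_i² = 0.1110, i.e. n_i ≈ 3; this pair matches.

n_i = 3, n_f = 2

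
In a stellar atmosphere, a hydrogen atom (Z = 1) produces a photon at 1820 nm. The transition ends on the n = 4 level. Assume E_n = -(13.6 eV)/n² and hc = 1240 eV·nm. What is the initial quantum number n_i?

The photon energy is ΔE = hc/λ = 1240 / 1820 = 0.6813 eV.
With Z = 1, ΔE = 13.60 × (1/n_f² − 1/n_i²), so 1/n_f² − 1/n_i² = 0.05010.
With n_f = 4: 1/n_i² = 1/16 − 0.05010 = 0.01240, so n_i ≈ 8.98.

n_i = 9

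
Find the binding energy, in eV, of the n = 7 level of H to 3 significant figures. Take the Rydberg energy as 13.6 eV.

0.278 eV

E_7 = −13.60/49 = −0.278 eV, so ionization (to E = 0) requires 0.278 eV.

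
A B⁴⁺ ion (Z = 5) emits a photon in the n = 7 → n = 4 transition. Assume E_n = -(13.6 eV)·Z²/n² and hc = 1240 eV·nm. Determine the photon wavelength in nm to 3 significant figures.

86.6 nm

For Z = 5 the level energies scale as Z², so the effective Rydberg energy is 13.6 × 25 = 340.0 eV.
ΔE = 340.0 × (1/4² − 1/7²) = 340.0 × 0.04209 = 14.31 eV.
λ = hc/ΔE = 1240 / 14.31 = 86.6 nm.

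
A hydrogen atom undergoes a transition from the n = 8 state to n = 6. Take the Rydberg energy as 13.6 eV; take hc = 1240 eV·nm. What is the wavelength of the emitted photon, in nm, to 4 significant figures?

7503 nm

ΔE = 13.60 × (1/6² − 1/8²) = 13.60 × 0.01215 = 0.1653 eV.
λ = hc/ΔE = 1240 / 0.1653 = 7503 nm.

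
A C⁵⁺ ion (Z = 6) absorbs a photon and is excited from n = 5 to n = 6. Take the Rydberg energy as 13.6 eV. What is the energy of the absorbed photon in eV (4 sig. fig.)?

5.984 eV

The Bohr energies scale as Z², so for Z = 6: E_n = −489.6/n² eV.
E_6 = −489.6/36 = −13.60 eV and E_5 = −489.6/25 = −19.58 eV.
The photon energy is |E_6 − E_5| = 5.984 eV.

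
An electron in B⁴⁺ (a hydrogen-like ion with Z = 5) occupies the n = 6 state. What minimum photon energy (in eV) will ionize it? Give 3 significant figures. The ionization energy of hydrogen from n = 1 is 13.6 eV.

9.44 eV

E_n = −13.6 Z²/n² = −340.0/n² eV for Z = 5.
E_6 = −340.0/36 = −9.44 eV, so ionization (to E = 0) requires 9.44 eV.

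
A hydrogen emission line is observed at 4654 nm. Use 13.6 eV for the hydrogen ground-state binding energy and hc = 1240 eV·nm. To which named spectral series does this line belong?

Pfund

ΔE = 1240/4654 = 0.2664 eV.
This matches 13.6 × (1/5² − 1/7²), so n_f = 5: the Pfund series.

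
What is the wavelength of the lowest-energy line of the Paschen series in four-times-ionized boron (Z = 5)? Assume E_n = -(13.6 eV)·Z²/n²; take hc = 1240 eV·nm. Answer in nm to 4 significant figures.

75.03 nm

The Paschen series terminates on n_f = 3; the first line has n_i = 3+1 = 4.
ΔE = 340.0 × (1/3² − 1/4²) = 16.53 eV.
λ = 1240 / 16.53 = 75.03 nm.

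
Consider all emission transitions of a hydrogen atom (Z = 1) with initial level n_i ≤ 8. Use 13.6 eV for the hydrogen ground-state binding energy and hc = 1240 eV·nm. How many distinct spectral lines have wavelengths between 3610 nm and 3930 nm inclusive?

Enumerate all n_i → n_f pairs with 1 ≤ n_f < n_i ≤ 8 and compute λ = 1240 / [13.6·1·(1/n_f² − 1/n_i²)].
Lines falling in [3610, 3930] nm: 8→5 (3741 nm).

1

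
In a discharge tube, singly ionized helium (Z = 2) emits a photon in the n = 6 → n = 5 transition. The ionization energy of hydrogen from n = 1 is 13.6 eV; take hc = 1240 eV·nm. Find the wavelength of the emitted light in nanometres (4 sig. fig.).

1865 nm

For Z = 2 the level energies scale as Z², so the effective Rydberg energy is 13.6 × 4 = 54.40 eV.
ΔE = 54.40 × (1/5² − 1/6²) = 54.40 × 0.01222 = 0.6649 eV.
λ = hc/ΔE = 1240 / 0.6649 = 1865 nm.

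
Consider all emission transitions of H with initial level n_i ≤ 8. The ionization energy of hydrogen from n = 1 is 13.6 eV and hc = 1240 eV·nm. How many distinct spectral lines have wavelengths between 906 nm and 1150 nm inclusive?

Enumerate all n_i → n_f pairs with 1 ≤ n_f < n_i ≤ 8 and compute λ = 1240 / [13.6·1·(1/n_f² − 1/n_i²)].
Lines falling in [906, 1150] nm: 8→3 (954.9 nm), 7→3 (1005 nm), 6→3 (1094 nm).

3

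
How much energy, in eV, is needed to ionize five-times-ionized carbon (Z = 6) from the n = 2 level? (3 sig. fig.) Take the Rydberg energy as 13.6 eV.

E_n = −13.6 Z²/n² = −489.6/n² eV for Z = 6.
E_2 = −489.6/4 = −122 eV, so ionization (to E = 0) requires 122 eV.

122 eV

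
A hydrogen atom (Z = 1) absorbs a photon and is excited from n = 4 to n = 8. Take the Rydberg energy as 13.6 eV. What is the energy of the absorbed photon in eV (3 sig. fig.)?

0.638 eV

E_8 = −13.60/64 = −0.2125 eV and E_4 = −13.60/16 = −0.8500 eV.
The photon energy is |E_8 − E_4| = 0.638 eV.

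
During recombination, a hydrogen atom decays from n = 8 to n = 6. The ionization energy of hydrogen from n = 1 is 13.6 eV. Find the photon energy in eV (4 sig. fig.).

0.1653 eV

E_8 = −13.60/64 = −0.2125 eV and E_6 = −13.60/36 = −0.3778 eV.
The photon energy is |E_8 − E_6| = 0.1653 eV.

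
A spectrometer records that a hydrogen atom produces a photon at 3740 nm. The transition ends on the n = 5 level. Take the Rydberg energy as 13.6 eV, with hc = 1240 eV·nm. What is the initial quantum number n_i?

The photon energy is ΔE = hc/λ = 1240 / 3740 = 0.3316 eV.
With Z = 1, ΔE = 13.60 × (1/n_f² − 1/n_i²), so 1/n_f² − 1/n_i² = 0.02438.
With n_f = 5: 1/n_i² = 1/25 − 0.02438 = 0.01562, so n_i ≈ 8.00.

n_i = 8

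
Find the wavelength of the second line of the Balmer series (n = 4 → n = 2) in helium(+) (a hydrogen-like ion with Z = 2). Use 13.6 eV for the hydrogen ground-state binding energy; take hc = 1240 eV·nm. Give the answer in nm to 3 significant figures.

122 nm

The Balmer series terminates on n_f = 2; the second line has n_i = 2+2 = 4.
ΔE = 54.40 × (1/2² − 1/4²) = 10.20 eV.
λ = 1240 / 10.20 = 122 nm.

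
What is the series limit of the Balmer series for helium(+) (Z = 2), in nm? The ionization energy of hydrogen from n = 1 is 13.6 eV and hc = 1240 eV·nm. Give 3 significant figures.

The Balmer series has lower level n_f = 2; the series limit corresponds to n_i → ∞.
ΔE_max = 13.6 × 4 / 2² = 13.60 eV.
λ_min = 1240 / 13.60 = 91.2 nm.

91.2 nm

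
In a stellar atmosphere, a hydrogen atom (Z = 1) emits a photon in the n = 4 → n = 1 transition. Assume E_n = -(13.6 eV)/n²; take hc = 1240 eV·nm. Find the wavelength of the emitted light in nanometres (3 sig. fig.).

97.3 nm

ΔE = 13.60 × (1/1² − 1/4²) = 13.60 × 0.9375 = 12.75 eV.
λ = hc/ΔE = 1240 / 12.75 = 97.3 nm.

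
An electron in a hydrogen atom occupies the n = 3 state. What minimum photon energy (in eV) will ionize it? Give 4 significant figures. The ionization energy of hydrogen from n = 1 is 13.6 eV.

1.511 eV

E_3 = −13.60/9 = −1.511 eV, so ionization (to E = 0) requires 1.511 eV.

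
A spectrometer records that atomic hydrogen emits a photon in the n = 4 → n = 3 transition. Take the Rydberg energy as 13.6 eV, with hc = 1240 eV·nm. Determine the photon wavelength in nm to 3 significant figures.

ΔE = 13.60 × (1/3² − 1/4²) = 13.60 × 0.04861 = 0.6611 eV.
λ = hc/ΔE = 1240 / 0.6611 = 1880 nm.

1880 nm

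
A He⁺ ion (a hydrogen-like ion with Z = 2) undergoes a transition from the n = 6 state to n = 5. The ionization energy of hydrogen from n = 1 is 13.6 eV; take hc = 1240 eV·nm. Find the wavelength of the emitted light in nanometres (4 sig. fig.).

For Z = 2 the level energies scale as Z², so the effective Rydberg energy is 13.6 × 4 = 54.40 eV.
ΔE = 54.40 × (1/5² − 1/6²) = 54.40 × 0.01222 = 0.6649 eV.
λ = hc/ΔE = 1240 / 0.6649 = 1865 nm.

1865 nm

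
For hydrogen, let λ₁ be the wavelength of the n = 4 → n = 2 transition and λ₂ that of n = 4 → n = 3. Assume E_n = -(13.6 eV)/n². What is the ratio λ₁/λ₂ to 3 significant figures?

λ ∝ 1/ΔE ∝ 1/(1/n_f² − 1/n_i²), and the Z² and hc factors cancel in the ratio.
λ₁/λ₂ = (1/3² − 1/4²)/(1/2² − 1/4²) = 0.04861/0.1875 = 0.259.

0.259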